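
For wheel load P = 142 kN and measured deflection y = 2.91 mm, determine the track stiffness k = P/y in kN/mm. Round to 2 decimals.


Track stiffness k = P / y
k = 142 / 2.91
k = 48.80 kN/mm

48.80


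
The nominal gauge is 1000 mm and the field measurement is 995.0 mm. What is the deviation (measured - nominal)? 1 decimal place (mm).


Deviation = measured - nominal
Deviation = 995.0 - 1000
Deviation = -5.0 mm

-5.0


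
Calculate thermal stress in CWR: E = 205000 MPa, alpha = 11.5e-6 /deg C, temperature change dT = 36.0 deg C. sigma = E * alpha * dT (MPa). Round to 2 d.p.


sigma = E * alpha * dT
sigma = 205000 * 11.5e-6 * 36.0
sigma = 2.3575 * 36.0
sigma = 84.87 MPa

84.87


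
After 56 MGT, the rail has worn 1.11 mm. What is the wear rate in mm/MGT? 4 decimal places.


Wear rate = total wear / cumulative tonnage
Rate = 1.11 / 56
Rate = 0.0198 mm/MGT

0.0198


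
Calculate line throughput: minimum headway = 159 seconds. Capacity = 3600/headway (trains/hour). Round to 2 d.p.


Capacity = 3600 / headway
Capacity = 3600 / 159
Capacity = 22.64 trains/hour

22.64


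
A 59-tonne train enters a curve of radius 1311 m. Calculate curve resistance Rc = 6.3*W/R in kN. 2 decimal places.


Rc = 6.3 * W / R
Rc = 6.3 * 59 / 1311
Rc = 371.7 / 1311
Rc = 0.28 kN

0.28


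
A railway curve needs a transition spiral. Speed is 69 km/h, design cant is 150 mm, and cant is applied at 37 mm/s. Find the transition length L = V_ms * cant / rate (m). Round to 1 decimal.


Convert speed: V = 69 / 3.6 = 19.1667 m/s
L = 19.1667 * 150 / 37
L = 2875.0 / 37
L = 77.7 m

77.7


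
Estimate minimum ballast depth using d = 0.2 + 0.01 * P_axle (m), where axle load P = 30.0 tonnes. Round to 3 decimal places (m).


d = 0.2 + 0.01 * 30.0
d = 0.2 + 0.3
d = 0.500 m

0.500


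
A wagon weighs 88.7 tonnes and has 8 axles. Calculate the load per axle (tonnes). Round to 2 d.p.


Load per axle = total weight / number of axles
Load = 88.7 / 8
Load = 11.09 tonnes

11.09


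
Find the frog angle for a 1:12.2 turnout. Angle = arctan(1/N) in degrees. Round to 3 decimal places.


1/N = 1/12.2 = 0.081967
angle = arctan(0.081967) = 0.081784 rad
angle = 0.081784 * 180/pi = 4.686 degrees

4.686


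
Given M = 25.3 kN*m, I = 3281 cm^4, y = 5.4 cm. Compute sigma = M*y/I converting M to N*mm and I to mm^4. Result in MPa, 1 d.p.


Convert units:
M = 25.3 kN*m = 25300000 N*mm
y = 5.4 cm = 54 mm
I = 3281 cm^4 = 32810000 mm^4
sigma = 25300000 * 54 / 32810000
sigma = 41.6 MPa

41.6


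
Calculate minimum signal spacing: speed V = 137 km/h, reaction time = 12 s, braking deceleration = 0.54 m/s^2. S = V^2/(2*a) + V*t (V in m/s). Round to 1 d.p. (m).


V = 137 / 3.6 = 38.0556 m/s
Braking distance = 38.0556^2 / (2*0.54) = 1340.9494 m
Sighting distance = 38.0556 * 12 = 456.6667 m
S = 1340.9494 + 456.6667 = 1797.6 m

1797.6


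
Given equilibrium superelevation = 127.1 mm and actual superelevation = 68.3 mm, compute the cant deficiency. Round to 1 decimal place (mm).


Cant deficiency = equilibrium cant - actual cant
CD = 127.1 - 68.3
CD = 58.8 mm

58.8


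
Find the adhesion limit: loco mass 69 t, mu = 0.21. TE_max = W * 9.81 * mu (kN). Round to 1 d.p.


TE_max = W * g * mu
TE_max = 69 * 9.81 * 0.21
TE_max = 676.89 * 0.21
TE_max = 142.1 kN

142.1


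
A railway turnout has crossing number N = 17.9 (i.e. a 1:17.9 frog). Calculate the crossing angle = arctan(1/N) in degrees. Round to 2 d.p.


1/N = 1/17.9 = 0.055866
angle = arctan(0.055866) = 0.055808 rad
angle = 0.055808 * 180/pi = 3.20 degrees

3.20


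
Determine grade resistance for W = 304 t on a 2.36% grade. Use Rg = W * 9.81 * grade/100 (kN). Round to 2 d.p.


Rg = W * 9.81 * grade / 100
Rg = 304 * 9.81 * 2.36 / 100
Rg = 2982.24 * 0.0236
Rg = 70.38 kN

70.38


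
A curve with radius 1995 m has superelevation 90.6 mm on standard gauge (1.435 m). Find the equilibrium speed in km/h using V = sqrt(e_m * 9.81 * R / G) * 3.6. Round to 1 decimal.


Convert cant: e = 90.6 mm = 0.0906 m
V_ms = sqrt(0.0906 * 9.81 * 1995 / 1.435)
V_ms = sqrt(1235.629317) = 35.1515 m/s
V = 35.1515 * 3.6 = 126.5 km/h

126.5


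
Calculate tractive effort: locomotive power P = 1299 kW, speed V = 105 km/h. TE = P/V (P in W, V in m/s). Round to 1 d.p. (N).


Convert: P = 1299 kW = 1299000 W
V = 105 / 3.6 = 29.1667 m/s
TE = 1299000 / 29.1667
TE = 44537.1 N

44537.1


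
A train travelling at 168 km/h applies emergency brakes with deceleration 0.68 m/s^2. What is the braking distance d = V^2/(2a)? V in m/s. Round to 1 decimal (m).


Convert speed: V = 168 / 3.6 = 46.6667 m/s
V^2 = 2177.7778
d = 2177.7778 / (2 * 0.68)
d = 2177.7778 / 1.36
d = 1601.3 m

1601.3


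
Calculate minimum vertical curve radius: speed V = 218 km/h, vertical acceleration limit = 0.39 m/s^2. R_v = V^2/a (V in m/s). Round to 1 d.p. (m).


Convert speed: V = 218 / 3.6 = 60.5556 m/s
V^2 = 3666.9753 m^2/s^2
R_v = 3666.9753 / 0.39
R_v = 9402.5 m

9402.5


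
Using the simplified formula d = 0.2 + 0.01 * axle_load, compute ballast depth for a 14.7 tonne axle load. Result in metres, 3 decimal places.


d = 0.2 + 0.01 * 14.7
d = 0.2 + 0.147
d = 0.347 m

0.347


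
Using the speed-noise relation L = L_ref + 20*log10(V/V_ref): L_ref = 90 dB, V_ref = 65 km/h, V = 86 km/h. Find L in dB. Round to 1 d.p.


V/V_ref = 86 / 65 = 1.323077
log10(1.323077) = 0.121585
20 * 0.121585 = 2.4317
L = 90 + 2.4317 = 92.4 dB

92.4


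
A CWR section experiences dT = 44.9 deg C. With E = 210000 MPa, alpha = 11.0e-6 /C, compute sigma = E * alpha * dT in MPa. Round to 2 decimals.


sigma = E * alpha * dT
sigma = 210000 * 11.0e-6 * 44.9
sigma = 2.31 * 44.9
sigma = 103.72 MPa

103.72


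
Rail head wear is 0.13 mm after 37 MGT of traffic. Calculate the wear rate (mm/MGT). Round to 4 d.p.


Wear rate = total wear / cumulative tonnage
Rate = 0.13 / 37
Rate = 0.0035 mm/MGT

0.0035


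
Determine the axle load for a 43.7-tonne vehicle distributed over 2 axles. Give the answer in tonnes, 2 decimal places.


Load per axle = total weight / number of axles
Load = 43.7 / 2
Load = 21.85 tonnes

21.85


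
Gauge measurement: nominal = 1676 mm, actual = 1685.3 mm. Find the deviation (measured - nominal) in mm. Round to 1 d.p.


Deviation = measured - nominal
Deviation = 1685.3 - 1676
Deviation = 9.3 mm

9.3


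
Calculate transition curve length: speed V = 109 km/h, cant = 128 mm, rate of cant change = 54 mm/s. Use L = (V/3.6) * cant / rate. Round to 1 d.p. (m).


Convert speed: V = 109 / 3.6 = 30.2778 m/s
L = 30.2778 * 128 / 54
L = 3875.5556 / 54
L = 71.8 m

71.8


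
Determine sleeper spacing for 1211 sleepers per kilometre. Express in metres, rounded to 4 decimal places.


Spacing = 1000 m / number of sleepers
Spacing = 1000 / 1211
Spacing = 0.8258 m

0.8258


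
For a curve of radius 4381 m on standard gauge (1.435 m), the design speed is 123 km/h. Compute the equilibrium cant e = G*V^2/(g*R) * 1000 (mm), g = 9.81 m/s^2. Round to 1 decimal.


Convert speed: V = 123 / 3.6 = 34.1667 m/s
Apply formula: e = 1.435 * 34.1667^2 / (9.81 * 4381)
e = 1.435 * 1167.3611 / 42977.61
e = 0.038978 m = 39.0 mm

39.0


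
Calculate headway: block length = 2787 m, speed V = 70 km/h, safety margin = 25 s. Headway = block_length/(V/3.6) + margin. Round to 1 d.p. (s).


V = 70 / 3.6 = 19.4444 m/s
Block traversal time = 2787 / 19.4444 = 143.3314 s
Headway = 143.3314 + 25
Headway = 168.3 s

168.3


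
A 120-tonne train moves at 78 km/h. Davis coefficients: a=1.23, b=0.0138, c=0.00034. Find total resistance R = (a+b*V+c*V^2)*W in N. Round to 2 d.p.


b*V = 0.0138 * 78 = 1.0764
c*V^2 = 0.00034 * 6084 = 2.06856
R_per_t = 1.23 + 1.0764 + 2.06856 = 4.37496 N/t
R_total = 4.37496 * 120 = 525.00 N

525.00


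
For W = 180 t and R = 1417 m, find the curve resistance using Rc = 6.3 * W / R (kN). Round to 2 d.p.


Rc = 6.3 * W / R
Rc = 6.3 * 180 / 1417
Rc = 1134.0 / 1417
Rc = 0.80 kN

0.80


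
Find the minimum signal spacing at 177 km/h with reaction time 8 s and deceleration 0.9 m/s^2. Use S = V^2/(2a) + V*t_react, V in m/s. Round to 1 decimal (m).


V = 177 / 3.6 = 49.1667 m/s
Braking distance = 49.1667^2 / (2*0.9) = 1342.9784 m
Sighting distance = 49.1667 * 8 = 393.3333 m
S = 1342.9784 + 393.3333 = 1736.3 m

1736.3


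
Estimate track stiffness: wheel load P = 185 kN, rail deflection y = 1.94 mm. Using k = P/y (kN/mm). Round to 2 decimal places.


Track stiffness k = P / y
k = 185 / 1.94
k = 95.36 kN/mm

95.36


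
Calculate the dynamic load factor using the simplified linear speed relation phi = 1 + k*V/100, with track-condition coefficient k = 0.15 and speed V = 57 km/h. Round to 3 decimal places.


phi = 1 + k * V / 100
phi = 1 + 0.15 * 57 / 100
phi = 1 + 0.0855
phi = 1.086

1.086


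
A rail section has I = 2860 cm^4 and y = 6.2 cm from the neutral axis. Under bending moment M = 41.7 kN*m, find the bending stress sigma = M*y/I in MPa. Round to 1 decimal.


Convert units:
M = 41.7 kN*m = 41700000 N*mm
y = 6.2 cm = 62 mm
I = 2860 cm^4 = 28600000 mm^4
sigma = 41700000 * 62 / 28600000
sigma = 90.4 MPa

90.4


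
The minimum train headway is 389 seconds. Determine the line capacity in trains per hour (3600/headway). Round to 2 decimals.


Capacity = 3600 / headway
Capacity = 3600 / 389
Capacity = 9.25 trains/hour

9.25


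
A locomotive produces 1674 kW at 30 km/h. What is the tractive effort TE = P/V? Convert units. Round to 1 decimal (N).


Convert: P = 1674 kW = 1674000 W
V = 30 / 3.6 = 8.3333 m/s
TE = 1674000 / 8.3333
TE = 200880.0 N

200880.0


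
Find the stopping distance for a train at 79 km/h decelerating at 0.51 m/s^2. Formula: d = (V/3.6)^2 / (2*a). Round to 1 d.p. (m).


Convert speed: V = 79 / 3.6 = 21.9444 m/s
V^2 = 481.5586
d = 481.5586 / (2 * 0.51)
d = 481.5586 / 1.02
d = 472.1 m

472.1


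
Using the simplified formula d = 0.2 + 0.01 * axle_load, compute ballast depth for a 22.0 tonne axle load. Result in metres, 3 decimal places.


d = 0.2 + 0.01 * 22.0
d = 0.2 + 0.22
d = 0.420 m

0.420


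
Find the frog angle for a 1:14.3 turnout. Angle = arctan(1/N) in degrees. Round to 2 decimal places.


1/N = 1/14.3 = 0.06993
angle = arctan(0.06993) = 0.069816 rad
angle = 0.069816 * 180/pi = 4.00 degrees

4.00


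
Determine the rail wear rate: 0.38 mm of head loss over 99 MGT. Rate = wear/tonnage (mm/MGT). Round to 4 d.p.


Wear rate = total wear / cumulative tonnage
Rate = 0.38 / 99
Rate = 0.0038 mm/MGT

0.0038


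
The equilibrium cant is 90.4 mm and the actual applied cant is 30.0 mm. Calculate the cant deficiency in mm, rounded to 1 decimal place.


Cant deficiency = equilibrium cant - actual cant
CD = 90.4 - 30.0
CD = 60.4 mm

60.4


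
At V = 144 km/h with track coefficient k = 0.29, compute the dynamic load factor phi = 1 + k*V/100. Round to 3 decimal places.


phi = 1 + k * V / 100
phi = 1 + 0.29 * 144 / 100
phi = 1 + 0.4176
phi = 1.418

1.418


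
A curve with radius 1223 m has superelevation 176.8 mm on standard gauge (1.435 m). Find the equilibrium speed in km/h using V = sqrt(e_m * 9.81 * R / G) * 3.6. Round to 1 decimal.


Convert cant: e = 176.8 mm = 0.1768 m
V_ms = sqrt(0.1768 * 9.81 * 1223 / 1.435)
V_ms = sqrt(1478.174902) = 38.447 m/s
V = 38.447 * 3.6 = 138.4 km/h

138.4


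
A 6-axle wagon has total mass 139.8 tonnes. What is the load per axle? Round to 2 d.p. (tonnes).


Load per axle = total weight / number of axles
Load = 139.8 / 6
Load = 23.30 tonnes

23.30


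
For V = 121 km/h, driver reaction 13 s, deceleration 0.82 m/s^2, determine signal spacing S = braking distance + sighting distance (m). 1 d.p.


V = 121 / 3.6 = 33.6111 m/s
Braking distance = 33.6111^2 / (2*0.82) = 688.8456 m
Sighting distance = 33.6111 * 13 = 436.9444 m
S = 688.8456 + 436.9444 = 1125.8 m

1125.8


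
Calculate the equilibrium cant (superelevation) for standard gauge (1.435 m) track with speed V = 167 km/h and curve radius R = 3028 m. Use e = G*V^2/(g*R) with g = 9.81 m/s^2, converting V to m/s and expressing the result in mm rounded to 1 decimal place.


Convert speed: V = 167 / 3.6 = 46.3889 m/s
Apply formula: e = 1.435 * 46.3889^2 / (9.81 * 3028)
e = 1.435 * 2151.929 / 29704.68
e = 0.103957 m = 104.0 mm

104.0


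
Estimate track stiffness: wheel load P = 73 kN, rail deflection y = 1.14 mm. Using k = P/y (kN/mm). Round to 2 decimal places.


Track stiffness k = P / y
k = 73 / 1.14
k = 64.04 kN/mm

64.04


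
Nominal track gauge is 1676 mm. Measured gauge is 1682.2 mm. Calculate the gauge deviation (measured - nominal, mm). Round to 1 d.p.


Deviation = measured - nominal
Deviation = 1682.2 - 1676
Deviation = 6.2 mm

6.2


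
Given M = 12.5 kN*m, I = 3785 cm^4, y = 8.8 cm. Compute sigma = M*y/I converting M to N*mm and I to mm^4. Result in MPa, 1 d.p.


Convert units:
M = 12.5 kN*m = 12500000 N*mm
y = 8.8 cm = 88 mm
I = 3785 cm^4 = 37850000 mm^4
sigma = 12500000 * 88 / 37850000
sigma = 29.1 MPa

29.1


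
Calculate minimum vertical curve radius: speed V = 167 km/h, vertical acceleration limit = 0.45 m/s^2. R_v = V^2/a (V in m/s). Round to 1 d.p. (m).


Convert speed: V = 167 / 3.6 = 46.3889 m/s
V^2 = 2151.929 m^2/s^2
R_v = 2151.929 / 0.45
R_v = 4782.1 m

4782.1


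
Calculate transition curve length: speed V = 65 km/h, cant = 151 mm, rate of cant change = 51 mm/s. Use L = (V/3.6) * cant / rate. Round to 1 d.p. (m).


Convert speed: V = 65 / 3.6 = 18.0556 m/s
L = 18.0556 * 151 / 51
L = 2726.3889 / 51
L = 53.5 m

53.5


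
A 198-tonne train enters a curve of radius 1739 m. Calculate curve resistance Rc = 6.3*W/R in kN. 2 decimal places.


Rc = 6.3 * W / R
Rc = 6.3 * 198 / 1739
Rc = 1247.4 / 1739
Rc = 0.72 kN

0.72


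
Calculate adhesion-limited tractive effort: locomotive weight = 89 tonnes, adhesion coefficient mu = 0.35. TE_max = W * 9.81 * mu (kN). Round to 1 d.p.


TE_max = W * g * mu
TE_max = 89 * 9.81 * 0.35
TE_max = 873.09 * 0.35
TE_max = 305.6 kN

305.6


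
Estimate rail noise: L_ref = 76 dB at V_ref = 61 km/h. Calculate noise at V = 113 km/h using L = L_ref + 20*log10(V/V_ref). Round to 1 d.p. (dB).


V/V_ref = 113 / 61 = 1.852459
log10(1.852459) = 0.267749
20 * 0.267749 = 5.355
L = 76 + 5.355 = 81.4 dB

81.4


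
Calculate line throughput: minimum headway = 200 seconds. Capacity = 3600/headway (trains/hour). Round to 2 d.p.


Capacity = 3600 / headway
Capacity = 3600 / 200
Capacity = 18.00 trains/hour

18.00


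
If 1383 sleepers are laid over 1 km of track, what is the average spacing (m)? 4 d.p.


Spacing = 1000 m / number of sleepers
Spacing = 1000 / 1383
Spacing = 0.7231 m

0.7231


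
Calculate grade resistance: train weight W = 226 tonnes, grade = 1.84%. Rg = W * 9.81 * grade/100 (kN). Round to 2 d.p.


Rg = W * 9.81 * grade / 100
Rg = 226 * 9.81 * 1.84 / 100
Rg = 2217.06 * 0.0184
Rg = 40.79 kN

40.79


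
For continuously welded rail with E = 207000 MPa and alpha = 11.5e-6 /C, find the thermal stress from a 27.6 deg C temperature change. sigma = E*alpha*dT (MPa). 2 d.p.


sigma = E * alpha * dT
sigma = 207000 * 11.5e-6 * 27.6
sigma = 2.3805 * 27.6
sigma = 65.70 MPa

65.70


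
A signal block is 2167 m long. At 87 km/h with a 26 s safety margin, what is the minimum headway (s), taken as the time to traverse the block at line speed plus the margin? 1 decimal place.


V = 87 / 3.6 = 24.1667 m/s
Block traversal time = 2167 / 24.1667 = 89.669 s
Headway = 89.669 + 26
Headway = 115.7 s

115.7


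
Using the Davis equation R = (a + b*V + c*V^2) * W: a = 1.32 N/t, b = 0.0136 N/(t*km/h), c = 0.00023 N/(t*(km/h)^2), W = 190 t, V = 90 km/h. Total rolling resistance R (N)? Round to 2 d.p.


b*V = 0.0136 * 90 = 1.224
c*V^2 = 0.00023 * 8100 = 1.863
R_per_t = 1.32 + 1.224 + 1.863 = 4.407 N/t
R_total = 4.407 * 190 = 837.33 N

837.33


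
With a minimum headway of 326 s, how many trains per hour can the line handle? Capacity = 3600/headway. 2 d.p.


Capacity = 3600 / headway
Capacity = 3600 / 326
Capacity = 11.04 trains/hour

11.04


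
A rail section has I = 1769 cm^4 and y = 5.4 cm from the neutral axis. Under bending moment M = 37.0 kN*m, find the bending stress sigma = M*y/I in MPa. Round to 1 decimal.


Convert units:
M = 37.0 kN*m = 37000000 N*mm
y = 5.4 cm = 54 mm
I = 1769 cm^4 = 17690000 mm^4
sigma = 37000000 * 54 / 17690000
sigma = 112.9 MPa

112.9


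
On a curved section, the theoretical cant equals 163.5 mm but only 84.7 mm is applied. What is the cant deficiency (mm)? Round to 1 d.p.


Cant deficiency = equilibrium cant - actual cant
CD = 163.5 - 84.7
CD = 78.8 mm

78.8


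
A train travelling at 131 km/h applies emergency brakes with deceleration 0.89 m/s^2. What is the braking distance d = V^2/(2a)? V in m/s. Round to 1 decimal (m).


Convert speed: V = 131 / 3.6 = 36.3889 m/s
V^2 = 1324.1512
d = 1324.1512 / (2 * 0.89)
d = 1324.1512 / 1.78
d = 743.9 m

743.9


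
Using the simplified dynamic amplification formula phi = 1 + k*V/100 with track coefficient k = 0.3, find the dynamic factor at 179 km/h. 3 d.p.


phi = 1 + k * V / 100
phi = 1 + 0.3 * 179 / 100
phi = 1 + 0.537
phi = 1.537

1.537


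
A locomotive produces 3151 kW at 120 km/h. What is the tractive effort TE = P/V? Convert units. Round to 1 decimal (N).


Convert: P = 3151 kW = 3151000 W
V = 120 / 3.6 = 33.3333 m/s
TE = 3151000 / 33.3333
TE = 94530.0 N

94530.0


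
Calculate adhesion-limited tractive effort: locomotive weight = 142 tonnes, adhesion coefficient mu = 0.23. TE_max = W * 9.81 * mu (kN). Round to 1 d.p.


TE_max = W * g * mu
TE_max = 142 * 9.81 * 0.23
TE_max = 1393.02 * 0.23
TE_max = 320.4 kN

320.4


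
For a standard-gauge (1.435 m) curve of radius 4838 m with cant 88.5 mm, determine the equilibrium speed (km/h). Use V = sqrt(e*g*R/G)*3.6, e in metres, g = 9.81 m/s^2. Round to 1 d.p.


Convert cant: e = 88.5 mm = 0.0885 m
V_ms = sqrt(0.0885 * 9.81 * 4838 / 1.435)
V_ms = sqrt(2927.023714) = 54.102 m/s
V = 54.102 * 3.6 = 194.8 km/h

194.8


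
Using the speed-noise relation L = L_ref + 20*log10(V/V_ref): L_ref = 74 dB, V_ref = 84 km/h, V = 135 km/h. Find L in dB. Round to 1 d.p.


V/V_ref = 135 / 84 = 1.607143
log10(1.607143) = 0.206054
20 * 0.206054 = 4.1211
L = 74 + 4.1211 = 78.1 dB

78.1


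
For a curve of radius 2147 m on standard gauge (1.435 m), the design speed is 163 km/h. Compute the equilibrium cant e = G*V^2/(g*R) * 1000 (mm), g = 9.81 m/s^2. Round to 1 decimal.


Convert speed: V = 163 / 3.6 = 45.2778 m/s
Apply formula: e = 1.435 * 45.2778^2 / (9.81 * 2147)
e = 1.435 * 2050.0772 / 21062.07
e = 0.139676 m = 139.7 mm

139.7


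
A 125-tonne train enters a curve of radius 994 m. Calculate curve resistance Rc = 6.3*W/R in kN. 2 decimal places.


Rc = 6.3 * W / R
Rc = 6.3 * 125 / 994
Rc = 787.5 / 994
Rc = 0.79 kN

0.79


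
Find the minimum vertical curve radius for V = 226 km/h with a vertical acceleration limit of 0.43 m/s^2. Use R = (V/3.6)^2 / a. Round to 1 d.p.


Convert speed: V = 226 / 3.6 = 62.7778 m/s
V^2 = 3941.0494 m^2/s^2
R_v = 3941.0494 / 0.43
R_v = 9165.2 m

9165.2


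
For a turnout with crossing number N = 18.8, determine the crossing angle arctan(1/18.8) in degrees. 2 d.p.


1/N = 1/18.8 = 0.053191
angle = arctan(0.053191) = 0.053141 rad
angle = 0.053141 * 180/pi = 3.04 degrees

3.04


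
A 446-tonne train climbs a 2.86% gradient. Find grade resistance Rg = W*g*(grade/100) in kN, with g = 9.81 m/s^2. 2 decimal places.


Rg = W * 9.81 * grade / 100
Rg = 446 * 9.81 * 2.86 / 100
Rg = 4375.26 * 0.0286
Rg = 125.13 kN

125.13


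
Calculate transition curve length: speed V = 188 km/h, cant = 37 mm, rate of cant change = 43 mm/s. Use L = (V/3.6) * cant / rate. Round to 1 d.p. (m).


Convert speed: V = 188 / 3.6 = 52.2222 m/s
L = 52.2222 * 37 / 43
L = 1932.2222 / 43
L = 44.9 m

44.9


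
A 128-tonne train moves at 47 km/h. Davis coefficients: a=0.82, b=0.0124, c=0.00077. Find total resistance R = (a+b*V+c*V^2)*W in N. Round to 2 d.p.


b*V = 0.0124 * 47 = 0.5828
c*V^2 = 0.00077 * 2209 = 1.70093
R_per_t = 0.82 + 0.5828 + 1.70093 = 3.10373 N/t
R_total = 3.10373 * 128 = 397.28 N

397.28


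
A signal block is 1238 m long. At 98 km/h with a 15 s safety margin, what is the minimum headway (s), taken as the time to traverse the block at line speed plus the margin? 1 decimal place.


V = 98 / 3.6 = 27.2222 m/s
Block traversal time = 1238 / 27.2222 = 45.4776 s
Headway = 45.4776 + 15
Headway = 60.5 s

60.5


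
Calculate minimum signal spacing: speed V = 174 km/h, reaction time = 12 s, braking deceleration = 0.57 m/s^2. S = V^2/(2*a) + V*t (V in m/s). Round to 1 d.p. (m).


V = 174 / 3.6 = 48.3333 m/s
Braking distance = 48.3333^2 / (2*0.57) = 2049.2203 m
Sighting distance = 48.3333 * 12 = 580.0 m
S = 2049.2203 + 580.0 = 2629.2 m

2629.2


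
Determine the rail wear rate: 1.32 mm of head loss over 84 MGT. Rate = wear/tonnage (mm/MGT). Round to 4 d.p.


Wear rate = total wear / cumulative tonnage
Rate = 1.32 / 84
Rate = 0.0157 mm/MGT

0.0157


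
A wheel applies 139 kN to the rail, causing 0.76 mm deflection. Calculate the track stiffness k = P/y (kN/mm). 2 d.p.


Track stiffness k = P / y
k = 139 / 0.76
k = 182.89 kN/mm

182.89


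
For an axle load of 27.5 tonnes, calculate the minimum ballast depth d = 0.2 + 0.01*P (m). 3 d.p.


d = 0.2 + 0.01 * 27.5
d = 0.2 + 0.275
d = 0.475 m

0.475


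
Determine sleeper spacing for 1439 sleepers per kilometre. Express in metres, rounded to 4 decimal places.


Spacing = 1000 m / number of sleepers
Spacing = 1000 / 1439
Spacing = 0.6949 m

0.6949


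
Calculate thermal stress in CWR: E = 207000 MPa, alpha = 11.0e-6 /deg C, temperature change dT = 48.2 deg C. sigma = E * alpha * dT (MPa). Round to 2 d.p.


sigma = E * alpha * dT
sigma = 207000 * 11.0e-6 * 48.2
sigma = 2.277 * 48.2
sigma = 109.75 MPa

109.75


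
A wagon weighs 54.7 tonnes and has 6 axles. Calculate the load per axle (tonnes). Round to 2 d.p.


Load per axle = total weight / number of axles
Load = 54.7 / 6
Load = 9.12 tonnes

9.12


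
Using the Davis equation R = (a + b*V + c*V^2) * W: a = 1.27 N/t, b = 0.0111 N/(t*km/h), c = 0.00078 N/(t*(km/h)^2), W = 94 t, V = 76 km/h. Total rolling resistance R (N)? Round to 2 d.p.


b*V = 0.0111 * 76 = 0.8436
c*V^2 = 0.00078 * 5776 = 4.50528
R_per_t = 1.27 + 0.8436 + 4.50528 = 6.61888 N/t
R_total = 6.61888 * 94 = 622.17 N

622.17


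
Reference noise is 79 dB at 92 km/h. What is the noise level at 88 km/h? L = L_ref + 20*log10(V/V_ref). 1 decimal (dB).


V/V_ref = 88 / 92 = 0.956522
log10(0.956522) = -0.019305
20 * -0.019305 = -0.3861
L = 79 + -0.3861 = 78.6 dB

78.6


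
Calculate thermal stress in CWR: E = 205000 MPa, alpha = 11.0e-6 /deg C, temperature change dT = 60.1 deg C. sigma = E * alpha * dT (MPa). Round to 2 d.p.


sigma = E * alpha * dT
sigma = 205000 * 11.0e-6 * 60.1
sigma = 2.255 * 60.1
sigma = 135.53 MPa

135.53


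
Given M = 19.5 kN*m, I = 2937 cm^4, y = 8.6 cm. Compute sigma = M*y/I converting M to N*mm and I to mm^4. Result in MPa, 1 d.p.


Convert units:
M = 19.5 kN*m = 19500000 N*mm
y = 8.6 cm = 86 mm
I = 2937 cm^4 = 29370000 mm^4
sigma = 19500000 * 86 / 29370000
sigma = 57.1 MPa

57.1


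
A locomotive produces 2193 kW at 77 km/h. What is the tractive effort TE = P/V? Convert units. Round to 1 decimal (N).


Convert: P = 2193 kW = 2193000 W
V = 77 / 3.6 = 21.3889 m/s
TE = 2193000 / 21.3889
TE = 102529.9 N

102529.9


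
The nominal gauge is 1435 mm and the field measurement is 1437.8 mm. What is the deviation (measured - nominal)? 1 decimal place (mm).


Deviation = measured - nominal
Deviation = 1437.8 - 1435
Deviation = 2.8 mm

2.8


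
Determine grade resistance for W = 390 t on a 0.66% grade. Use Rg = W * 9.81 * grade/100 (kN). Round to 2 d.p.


Rg = W * 9.81 * grade / 100
Rg = 390 * 9.81 * 0.66 / 100
Rg = 3825.9 * 0.0066
Rg = 25.25 kN

25.25


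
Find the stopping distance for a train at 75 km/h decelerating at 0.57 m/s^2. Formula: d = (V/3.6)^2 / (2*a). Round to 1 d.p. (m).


Convert speed: V = 75 / 3.6 = 20.8333 m/s
V^2 = 434.0278
d = 434.0278 / (2 * 0.57)
d = 434.0278 / 1.14
d = 380.7 m

380.7


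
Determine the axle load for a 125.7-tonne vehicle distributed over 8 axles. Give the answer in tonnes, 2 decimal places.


Load per axle = total weight / number of axles
Load = 125.7 / 8
Load = 15.71 tonnes

15.71


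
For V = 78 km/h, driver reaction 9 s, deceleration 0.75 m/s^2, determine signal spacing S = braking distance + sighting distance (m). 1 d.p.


V = 78 / 3.6 = 21.6667 m/s
Braking distance = 21.6667^2 / (2*0.75) = 312.963 m
Sighting distance = 21.6667 * 9 = 195.0 m
S = 312.963 + 195.0 = 508.0 m

508.0


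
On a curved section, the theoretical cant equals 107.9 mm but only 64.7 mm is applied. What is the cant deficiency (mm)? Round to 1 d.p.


Cant deficiency = equilibrium cant - actual cant
CD = 107.9 - 64.7
CD = 43.2 mm

43.2


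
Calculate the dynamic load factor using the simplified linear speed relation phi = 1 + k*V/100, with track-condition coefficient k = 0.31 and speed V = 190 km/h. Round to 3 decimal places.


phi = 1 + k * V / 100
phi = 1 + 0.31 * 190 / 100
phi = 1 + 0.589
phi = 1.589

1.589


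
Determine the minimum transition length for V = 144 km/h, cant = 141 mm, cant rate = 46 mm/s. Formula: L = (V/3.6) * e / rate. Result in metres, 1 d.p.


Convert speed: V = 144 / 3.6 = 40.0 m/s
L = 40.0 * 141 / 46
L = 5640.0 / 46
L = 122.6 m

122.6


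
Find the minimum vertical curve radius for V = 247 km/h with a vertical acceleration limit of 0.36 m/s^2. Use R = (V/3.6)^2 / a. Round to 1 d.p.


Convert speed: V = 247 / 3.6 = 68.6111 m/s
V^2 = 4707.4846 m^2/s^2
R_v = 4707.4846 / 0.36
R_v = 13076.3 m

13076.3


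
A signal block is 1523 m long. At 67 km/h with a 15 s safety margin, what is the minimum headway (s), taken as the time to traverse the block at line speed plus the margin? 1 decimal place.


V = 67 / 3.6 = 18.6111 m/s
Block traversal time = 1523 / 18.6111 = 81.8328 s
Headway = 81.8328 + 15
Headway = 96.8 s

96.8


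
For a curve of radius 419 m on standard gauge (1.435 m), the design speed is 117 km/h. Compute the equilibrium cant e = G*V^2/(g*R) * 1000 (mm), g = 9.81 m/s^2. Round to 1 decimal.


Convert speed: V = 117 / 3.6 = 32.5 m/s
Apply formula: e = 1.435 * 32.5^2 / (9.81 * 419)
e = 1.435 * 1056.25 / 4110.39
e = 0.368753 m = 368.8 mm

368.8


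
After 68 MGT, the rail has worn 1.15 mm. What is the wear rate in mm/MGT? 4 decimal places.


Wear rate = total wear / cumulative tonnage
Rate = 1.15 / 68
Rate = 0.0169 mm/MGT

0.0169


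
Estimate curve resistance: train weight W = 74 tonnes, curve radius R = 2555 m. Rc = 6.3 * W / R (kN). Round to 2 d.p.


Rc = 6.3 * W / R
Rc = 6.3 * 74 / 2555
Rc = 466.2 / 2555
Rc = 0.18 kN

0.18


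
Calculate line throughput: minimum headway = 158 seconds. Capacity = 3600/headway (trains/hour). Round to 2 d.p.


Capacity = 3600 / headway
Capacity = 3600 / 158
Capacity = 22.78 trains/hour

22.78


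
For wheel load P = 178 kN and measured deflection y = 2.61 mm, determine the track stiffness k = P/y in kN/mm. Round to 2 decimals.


Track stiffness k = P / y
k = 178 / 2.61
k = 68.20 kN/mm

68.20


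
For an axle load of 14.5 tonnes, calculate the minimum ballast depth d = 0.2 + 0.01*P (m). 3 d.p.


d = 0.2 + 0.01 * 14.5
d = 0.2 + 0.145
d = 0.345 m

0.345


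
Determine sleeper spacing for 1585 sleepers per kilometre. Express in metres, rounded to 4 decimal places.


Spacing = 1000 m / number of sleepers
Spacing = 1000 / 1585
Spacing = 0.6309 m

0.6309


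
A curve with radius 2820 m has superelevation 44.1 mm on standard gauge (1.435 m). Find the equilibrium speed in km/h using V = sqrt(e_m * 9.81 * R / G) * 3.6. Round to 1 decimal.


Convert cant: e = 44.1 mm = 0.0441 m
V_ms = sqrt(0.0441 * 9.81 * 2820 / 1.435)
V_ms = sqrt(850.168098) = 29.1576 m/s
V = 29.1576 * 3.6 = 105.0 km/h

105.0


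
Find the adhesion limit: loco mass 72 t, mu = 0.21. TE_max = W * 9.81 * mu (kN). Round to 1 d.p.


TE_max = W * g * mu
TE_max = 72 * 9.81 * 0.21
TE_max = 706.32 * 0.21
TE_max = 148.3 kN

148.3


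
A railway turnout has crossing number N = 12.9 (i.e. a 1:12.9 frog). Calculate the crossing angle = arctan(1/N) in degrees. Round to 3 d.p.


1/N = 1/12.9 = 0.077519
angle = arctan(0.077519) = 0.077365 rad
angle = 0.077365 * 180/pi = 4.433 degrees

4.433


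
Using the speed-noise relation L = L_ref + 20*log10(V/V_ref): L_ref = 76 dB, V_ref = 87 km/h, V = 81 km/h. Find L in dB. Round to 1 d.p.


V/V_ref = 81 / 87 = 0.931034
log10(0.931034) = -0.031034
20 * -0.031034 = -0.6207
L = 76 + -0.6207 = 75.4 dB

75.4


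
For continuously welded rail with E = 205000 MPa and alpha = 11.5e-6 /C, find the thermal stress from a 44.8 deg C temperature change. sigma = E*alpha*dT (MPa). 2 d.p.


sigma = E * alpha * dT
sigma = 205000 * 11.5e-6 * 44.8
sigma = 2.3575 * 44.8
sigma = 105.62 MPa

105.62


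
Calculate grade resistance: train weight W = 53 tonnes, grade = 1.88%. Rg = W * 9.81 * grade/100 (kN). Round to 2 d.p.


Rg = W * 9.81 * grade / 100
Rg = 53 * 9.81 * 1.88 / 100
Rg = 519.93 * 0.0188
Rg = 9.77 kN

9.77


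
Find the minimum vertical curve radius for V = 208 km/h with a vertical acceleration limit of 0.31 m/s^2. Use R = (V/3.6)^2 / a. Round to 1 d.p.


Convert speed: V = 208 / 3.6 = 57.7778 m/s
V^2 = 3338.2716 m^2/s^2
R_v = 3338.2716 / 0.31
R_v = 10768.6 m

10768.6


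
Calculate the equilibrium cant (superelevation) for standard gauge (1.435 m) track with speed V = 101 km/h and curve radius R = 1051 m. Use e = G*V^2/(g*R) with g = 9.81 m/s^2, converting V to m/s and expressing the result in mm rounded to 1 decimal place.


Convert speed: V = 101 / 3.6 = 28.0556 m/s
Apply formula: e = 1.435 * 28.0556^2 / (9.81 * 1051)
e = 1.435 * 787.1142 / 10310.31
e = 0.109551 m = 109.6 mm

109.6


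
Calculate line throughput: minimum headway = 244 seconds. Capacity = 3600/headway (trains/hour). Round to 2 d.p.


Capacity = 3600 / headway
Capacity = 3600 / 244
Capacity = 14.75 trains/hour

14.75


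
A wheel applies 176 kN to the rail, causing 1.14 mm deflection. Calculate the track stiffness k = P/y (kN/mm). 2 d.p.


Track stiffness k = P / y
k = 176 / 1.14
k = 154.39 kN/mm

154.39


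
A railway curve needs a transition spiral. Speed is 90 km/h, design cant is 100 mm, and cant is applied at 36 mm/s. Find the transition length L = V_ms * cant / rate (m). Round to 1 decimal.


Convert speed: V = 90 / 3.6 = 25.0 m/s
L = 25.0 * 100 / 36
L = 2500.0 / 36
L = 69.4 m

69.4


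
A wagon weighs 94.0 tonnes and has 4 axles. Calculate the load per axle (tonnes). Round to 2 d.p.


Load per axle = total weight / number of axles
Load = 94.0 / 4
Load = 23.50 tonnes

23.50


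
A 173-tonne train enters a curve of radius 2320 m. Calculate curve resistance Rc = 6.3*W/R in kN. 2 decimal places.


Rc = 6.3 * W / R
Rc = 6.3 * 173 / 2320
Rc = 1089.9 / 2320
Rc = 0.47 kN

0.47


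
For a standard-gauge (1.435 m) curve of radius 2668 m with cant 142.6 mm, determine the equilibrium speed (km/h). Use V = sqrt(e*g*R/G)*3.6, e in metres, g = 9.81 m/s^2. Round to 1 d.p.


Convert cant: e = 142.6 mm = 0.1426 m
V_ms = sqrt(0.1426 * 9.81 * 2668 / 1.435)
V_ms = sqrt(2600.892828) = 50.9989 m/s
V = 50.9989 * 3.6 = 183.6 km/h

183.6


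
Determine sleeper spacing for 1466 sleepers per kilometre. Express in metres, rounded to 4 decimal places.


Spacing = 1000 m / number of sleepers
Spacing = 1000 / 1466
Spacing = 0.6821 m

0.6821


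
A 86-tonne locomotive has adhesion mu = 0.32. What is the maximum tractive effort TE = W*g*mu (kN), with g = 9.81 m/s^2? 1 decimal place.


TE_max = W * g * mu
TE_max = 86 * 9.81 * 0.32
TE_max = 843.66 * 0.32
TE_max = 270.0 kN

270.0


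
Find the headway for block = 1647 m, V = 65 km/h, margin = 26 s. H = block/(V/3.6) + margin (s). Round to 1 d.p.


V = 65 / 3.6 = 18.0556 m/s
Block traversal time = 1647 / 18.0556 = 91.2185 s
Headway = 91.2185 + 26
Headway = 117.2 s

117.2


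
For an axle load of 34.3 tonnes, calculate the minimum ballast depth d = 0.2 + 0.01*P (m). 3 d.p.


d = 0.2 + 0.01 * 34.3
d = 0.2 + 0.343
d = 0.543 m

0.543


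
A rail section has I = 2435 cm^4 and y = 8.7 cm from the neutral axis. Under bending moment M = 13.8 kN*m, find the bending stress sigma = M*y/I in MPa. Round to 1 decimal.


Convert units:
M = 13.8 kN*m = 13800000 N*mm
y = 8.7 cm = 87 mm
I = 2435 cm^4 = 24350000 mm^4
sigma = 13800000 * 87 / 24350000
sigma = 49.3 MPa

49.3


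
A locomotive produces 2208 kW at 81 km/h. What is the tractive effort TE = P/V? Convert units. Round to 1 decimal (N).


Convert: P = 2208 kW = 2208000 W
V = 81 / 3.6 = 22.5 m/s
TE = 2208000 / 22.5
TE = 98133.3 N

98133.3


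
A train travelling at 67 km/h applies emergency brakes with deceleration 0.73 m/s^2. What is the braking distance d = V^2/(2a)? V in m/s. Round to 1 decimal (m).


Convert speed: V = 67 / 3.6 = 18.6111 m/s
V^2 = 346.3735
d = 346.3735 / (2 * 0.73)
d = 346.3735 / 1.46
d = 237.2 m

237.2


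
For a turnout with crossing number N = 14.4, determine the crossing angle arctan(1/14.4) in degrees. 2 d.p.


1/N = 1/14.4 = 0.069444
angle = arctan(0.069444) = 0.069333 rad
angle = 0.069333 * 180/pi = 3.97 degrees

3.97


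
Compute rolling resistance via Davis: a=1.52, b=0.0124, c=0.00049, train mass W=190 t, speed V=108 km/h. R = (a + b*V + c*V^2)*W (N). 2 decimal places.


b*V = 0.0124 * 108 = 1.3392
c*V^2 = 0.00049 * 11664 = 5.71536
R_per_t = 1.52 + 1.3392 + 5.71536 = 8.57456 N/t
R_total = 8.57456 * 190 = 1629.17 N

1629.17


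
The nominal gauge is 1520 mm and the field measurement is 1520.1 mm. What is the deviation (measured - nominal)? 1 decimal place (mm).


Deviation = measured - nominal
Deviation = 1520.1 - 1520
Deviation = 0.1 mm

0.1


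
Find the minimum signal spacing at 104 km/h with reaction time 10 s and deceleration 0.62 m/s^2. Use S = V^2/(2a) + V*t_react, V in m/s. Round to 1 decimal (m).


V = 104 / 3.6 = 28.8889 m/s
Braking distance = 28.8889^2 / (2*0.62) = 673.0386 m
Sighting distance = 28.8889 * 10 = 288.8889 m
S = 673.0386 + 288.8889 = 961.9 m

961.9


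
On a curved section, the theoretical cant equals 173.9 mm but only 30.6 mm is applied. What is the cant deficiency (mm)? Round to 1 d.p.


Cant deficiency = equilibrium cant - actual cant
CD = 173.9 - 30.6
CD = 143.3 mm

143.3


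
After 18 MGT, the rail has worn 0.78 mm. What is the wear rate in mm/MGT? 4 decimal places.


Wear rate = total wear / cumulative tonnage
Rate = 0.78 / 18
Rate = 0.0433 mm/MGT

0.0433


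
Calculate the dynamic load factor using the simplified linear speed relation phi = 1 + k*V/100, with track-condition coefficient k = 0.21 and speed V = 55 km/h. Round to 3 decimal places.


phi = 1 + k * V / 100
phi = 1 + 0.21 * 55 / 100
phi = 1 + 0.1155
phi = 1.116

1.116


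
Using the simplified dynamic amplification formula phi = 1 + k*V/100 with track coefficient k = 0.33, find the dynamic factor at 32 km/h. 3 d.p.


phi = 1 + k * V / 100
phi = 1 + 0.33 * 32 / 100
phi = 1 + 0.1056
phi = 1.106

1.106


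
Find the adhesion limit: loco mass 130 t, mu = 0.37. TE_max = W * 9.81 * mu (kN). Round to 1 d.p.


TE_max = W * g * mu
TE_max = 130 * 9.81 * 0.37
TE_max = 1275.3 * 0.37
TE_max = 471.9 kN

471.9


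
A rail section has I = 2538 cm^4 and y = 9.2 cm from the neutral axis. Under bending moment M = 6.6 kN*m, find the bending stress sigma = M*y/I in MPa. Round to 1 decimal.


Convert units:
M = 6.6 kN*m = 6600000 N*mm
y = 9.2 cm = 92 mm
I = 2538 cm^4 = 25380000 mm^4
sigma = 6600000 * 92 / 25380000
sigma = 23.9 MPa

23.9


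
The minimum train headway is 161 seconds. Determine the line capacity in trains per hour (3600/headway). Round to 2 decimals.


Capacity = 3600 / headway
Capacity = 3600 / 161
Capacity = 22.36 trains/hour

22.36


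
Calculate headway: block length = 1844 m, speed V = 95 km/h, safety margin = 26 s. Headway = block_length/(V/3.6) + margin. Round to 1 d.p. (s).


V = 95 / 3.6 = 26.3889 m/s
Block traversal time = 1844 / 26.3889 = 69.8779 s
Headway = 69.8779 + 26
Headway = 95.9 s

95.9


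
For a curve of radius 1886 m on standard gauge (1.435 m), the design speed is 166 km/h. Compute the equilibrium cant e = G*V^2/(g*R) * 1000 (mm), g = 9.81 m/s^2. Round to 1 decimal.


Convert speed: V = 166 / 3.6 = 46.1111 m/s
Apply formula: e = 1.435 * 46.1111^2 / (9.81 * 1886)
e = 1.435 * 2126.2346 / 18501.66
e = 0.164912 m = 164.9 mm

164.9


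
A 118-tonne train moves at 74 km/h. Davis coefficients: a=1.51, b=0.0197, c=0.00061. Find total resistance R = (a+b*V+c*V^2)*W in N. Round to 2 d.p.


b*V = 0.0197 * 74 = 1.4578
c*V^2 = 0.00061 * 5476 = 3.34036
R_per_t = 1.51 + 1.4578 + 3.34036 = 6.30816 N/t
R_total = 6.30816 * 118 = 744.36 N

744.36


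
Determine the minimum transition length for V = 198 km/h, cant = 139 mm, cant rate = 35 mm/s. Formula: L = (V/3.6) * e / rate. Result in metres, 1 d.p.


Convert speed: V = 198 / 3.6 = 55.0 m/s
L = 55.0 * 139 / 35
L = 7645.0 / 35
L = 218.4 m

218.4


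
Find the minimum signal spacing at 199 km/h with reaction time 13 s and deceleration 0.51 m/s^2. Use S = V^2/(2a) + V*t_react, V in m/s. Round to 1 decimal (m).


V = 199 / 3.6 = 55.2778 m/s
Braking distance = 55.2778^2 / (2*0.51) = 2995.7183 m
Sighting distance = 55.2778 * 13 = 718.6111 m
S = 2995.7183 + 718.6111 = 3714.3 m

3714.3


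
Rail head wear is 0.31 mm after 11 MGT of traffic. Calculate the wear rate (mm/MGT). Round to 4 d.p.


Wear rate = total wear / cumulative tonnage
Rate = 0.31 / 11
Rate = 0.0282 mm/MGT

0.0282


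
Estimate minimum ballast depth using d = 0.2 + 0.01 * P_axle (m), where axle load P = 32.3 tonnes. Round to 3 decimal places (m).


d = 0.2 + 0.01 * 32.3
d = 0.2 + 0.323
d = 0.523 m

0.523


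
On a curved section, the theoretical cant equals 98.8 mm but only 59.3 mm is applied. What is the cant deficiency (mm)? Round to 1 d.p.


Cant deficiency = equilibrium cant - actual cant
CD = 98.8 - 59.3
CD = 39.5 mm

39.5


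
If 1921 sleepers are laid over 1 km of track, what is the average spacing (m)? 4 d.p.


Spacing = 1000 m / number of sleepers
Spacing = 1000 / 1921
Spacing = 0.5206 m

0.5206


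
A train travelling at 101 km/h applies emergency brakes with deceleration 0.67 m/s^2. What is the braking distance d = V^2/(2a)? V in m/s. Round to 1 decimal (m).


Convert speed: V = 101 / 3.6 = 28.0556 m/s
V^2 = 787.1142
d = 787.1142 / (2 * 0.67)
d = 787.1142 / 1.34
d = 587.4 m

587.4


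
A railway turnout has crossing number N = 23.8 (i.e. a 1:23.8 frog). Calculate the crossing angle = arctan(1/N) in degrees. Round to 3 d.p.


1/N = 1/23.8 = 0.042017
angle = arctan(0.042017) = 0.041992 rad
angle = 0.041992 * 180/pi = 2.406 degrees

2.406


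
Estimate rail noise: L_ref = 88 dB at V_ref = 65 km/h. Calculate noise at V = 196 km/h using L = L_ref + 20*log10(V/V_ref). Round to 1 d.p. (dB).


V/V_ref = 196 / 65 = 3.015385
log10(3.015385) = 0.479343
20 * 0.479343 = 9.5869
L = 88 + 9.5869 = 97.6 dB

97.6


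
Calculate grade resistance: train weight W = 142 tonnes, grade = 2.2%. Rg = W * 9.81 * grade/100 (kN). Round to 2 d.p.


Rg = W * 9.81 * grade / 100
Rg = 142 * 9.81 * 2.2 / 100
Rg = 1393.02 * 0.022
Rg = 30.65 kN

30.65


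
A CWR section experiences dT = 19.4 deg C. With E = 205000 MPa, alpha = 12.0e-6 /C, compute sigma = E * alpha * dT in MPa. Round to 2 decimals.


sigma = E * alpha * dT
sigma = 205000 * 12.0e-6 * 19.4
sigma = 2.46 * 19.4
sigma = 47.72 MPa

47.72


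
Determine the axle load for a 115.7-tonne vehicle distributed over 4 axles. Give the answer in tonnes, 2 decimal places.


Load per axle = total weight / number of axles
Load = 115.7 / 4
Load = 28.93 tonnes

28.93
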